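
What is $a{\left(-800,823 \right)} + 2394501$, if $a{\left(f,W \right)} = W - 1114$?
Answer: $2394210$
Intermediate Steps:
$a{\left(f,W \right)} = -1114 + W$
$a{\left(-800,823 \right)} + 2394501 = \left(-1114 + 823\right) + 2394501 = -291 + 2394501 = 2394210$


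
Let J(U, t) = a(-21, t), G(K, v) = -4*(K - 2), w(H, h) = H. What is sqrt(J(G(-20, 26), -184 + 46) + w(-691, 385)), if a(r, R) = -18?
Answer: I*sqrt(709) ≈ 26.627*I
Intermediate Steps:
G(K, v) = 8 - 4*K (G(K, v) = -4*(-2 + K) = 8 - 4*K)
J(U, t) = -18
sqrt(J(G(-20, 26), -184 + 46) + w(-691, 385)) = sqrt(-18 - 691) = sqrt(-709) = I*sqrt(709)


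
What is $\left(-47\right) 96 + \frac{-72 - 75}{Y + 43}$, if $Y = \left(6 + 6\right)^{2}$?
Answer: $- \frac{843891}{187} \approx -4512.8$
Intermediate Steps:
$Y = 144$ ($Y = 12^{2} = 144$)
$\left(-47\right) 96 + \frac{-72 - 75}{Y + 43} = \left(-47\right) 96 + \frac{-72 - 75}{144 + 43} = -4512 - \frac{147}{187} = - \frac{843891}{187}$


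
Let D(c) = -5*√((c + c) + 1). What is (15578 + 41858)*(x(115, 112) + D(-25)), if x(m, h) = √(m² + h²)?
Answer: -2010260*I + 57436*√25769 ≈ 9.22e+6 - 2.0103e+6*I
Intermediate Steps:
x(m, h) = √(h² + m²)
D(c) = -5*√(1 + 2*c) (D(c) = -5*√(2*c + 1) = -5*√(1 + 2*c))
(15578 + 41858)*(x(115, 112) + D(-25)) = (15578 + 41858)*(√(112² + 115²) - 5*√(1 + 2*(-25))) = 57436*(√(12544 + 13225) - 5*√(1 - 50)) = 57436*(√25769 - 35*I) = -2010260*I + 57436*√25769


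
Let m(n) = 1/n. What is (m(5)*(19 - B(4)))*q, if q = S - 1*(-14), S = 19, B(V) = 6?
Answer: 429/5 ≈ 85.800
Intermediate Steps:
m(n) = 1/n
q = 33 (q = 19 - 1*(-14) = 19 + 14 = 33)
(m(5)*(19 - B(4)))*q = ((19 - 1*6)/5)*33 = ((19 - 6)/5)*33 = ((1/5)*13)*33 = (13/5)*33 = 429/5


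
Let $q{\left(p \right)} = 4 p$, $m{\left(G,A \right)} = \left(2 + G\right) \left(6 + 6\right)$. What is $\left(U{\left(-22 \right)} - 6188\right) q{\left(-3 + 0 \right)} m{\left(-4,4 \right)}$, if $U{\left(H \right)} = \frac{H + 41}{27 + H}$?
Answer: $- \frac{8905248}{5} \approx -1.7811 \cdot 10^{6}$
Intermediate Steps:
$m{\left(G,A \right)} = 24 + 12 G$ ($m{\left(G,A \right)} = \left(2 + G\right) 12 = 24 + 12 G$)
$U{\left(H \right)} = \frac{41 + H}{27 + H}$
$\left(U{\left(-22 \right)} - 6188\right) q{\left(-3 + 0 \right)} m{\left(-4,4 \right)} = \left(\frac{41 - 22}{27 - 22} - 6188\right) 4 \left(-3 + 0\right) \left(24 + 12 \left(-4\right)\right) = \left(\frac{1}{5} \cdot 19 - 6188\right) 4 \left(-3\right) \left(24 - 48\right) = \left(\frac{1}{5} \cdot 19 - 6188\right) \left(\left(-12\right) \left(-24\right)\right) = \left(\frac{19}{5} - 6188\right) 288 = \left(- \frac{30921}{5}\right) 288 = - \frac{8905248}{5}$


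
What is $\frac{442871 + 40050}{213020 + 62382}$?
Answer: $\frac{482921}{275402} \approx 1.7535$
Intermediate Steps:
$\frac{442871 + 40050}{213020 + 62382} = \frac{482921}{275402}$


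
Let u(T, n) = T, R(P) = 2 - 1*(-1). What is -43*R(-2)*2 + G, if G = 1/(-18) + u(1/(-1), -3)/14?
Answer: -16262/63 ≈ -258.13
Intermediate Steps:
R(P) = 3 (R(P) = 2 + 1 = 3)
G = -8/63 (G = 1/(-18) + 1/(-1*14) = 1*(-1/18) - 1*1/14 = -1/18 - 1/14 = -8/63 ≈ -0.12698)
-43*R(-2)*2 + G = -129*2 - 8/63 = -43*6 - 8/63 = -258 - 8/63 = -16262/63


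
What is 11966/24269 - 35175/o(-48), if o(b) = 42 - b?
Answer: -56839009/145614 ≈ -390.34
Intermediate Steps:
11966/24269 - 35175/o(-48) = 11966/24269 - 35175/(42 - 1*(-48)) = 11966*(1/24269) - 35175/(42 + 48) = 11966/24269 - 35175/90 = 11966/24269 - 35175*1/90 = 11966/24269 - 2345/6 = -56839009/145614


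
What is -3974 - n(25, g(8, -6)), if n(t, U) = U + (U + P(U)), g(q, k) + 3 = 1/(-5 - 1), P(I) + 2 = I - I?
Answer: -11897/3 ≈ -3965.7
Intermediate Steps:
P(I) = -2 (P(I) = -2 + (I - I) = -2 + 0 = -2)
g(q, k) = -19/6 (g(q, k) = -3 + 1/(-5 - 1) = -3 + 1/(-6) = -3 - 1/6 = -19/6)
n(t, U) = -2 + 2*U (n(t, U) = U + (U - 2) = U + (-2 + U) = -2 + 2*U)
-3974 - n(25, g(8, -6)) = -3974 - (-2 + 2*(-19/6)) = -3974 - (-2 - 19/3) = -3974 - 1*(-25/3) = -3974 + 25/3 = -11897/3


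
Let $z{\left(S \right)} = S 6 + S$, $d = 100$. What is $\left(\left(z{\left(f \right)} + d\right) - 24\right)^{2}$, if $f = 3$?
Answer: $9409$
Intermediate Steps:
$z{\left(S \right)} = 7 S$ ($z{\left(S \right)} = 6 S + S = 7 S$)
$\left(\left(z{\left(f \right)} + d\right) - 24\right)^{2} = \left(\left(7 \cdot 3 + 100\right) - 24\right)^{2} = \left(\left(21 + 100\right) - 24\right)^{2} = \left(121 - 24\right)^{2} = 97^{2} = 9409$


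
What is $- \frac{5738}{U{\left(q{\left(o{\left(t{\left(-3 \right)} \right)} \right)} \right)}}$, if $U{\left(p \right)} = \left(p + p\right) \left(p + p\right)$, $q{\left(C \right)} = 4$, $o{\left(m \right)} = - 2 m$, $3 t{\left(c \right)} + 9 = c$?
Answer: $- \frac{2869}{32} \approx -89.656$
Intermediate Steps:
$t{\left(c \right)} = -3 + \frac{c}{3}$
$U{\left(p \right)} = 4 p^{2}$ ($U{\left(p \right)} = 2 p 2 p = 4 p^{2}$)
$- \frac{5738}{U{\left(q{\left(o{\left(t{\left(-3 \right)} \right)} \right)} \right)}} = - \frac{5738}{4 \cdot 4^{2}} = - \frac{5738}{4 \cdot 16} = - \frac{5738}{64} = \left(-5738\right) \frac{1}{64} = - \frac{2869}{32}$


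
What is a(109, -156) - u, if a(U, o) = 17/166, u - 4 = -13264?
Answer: 2201177/166 ≈ 13260.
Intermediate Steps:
u = -13260 (u = 4 - 13264 = -13260)
a(U, o) = 17/166 (a(U, o) = 17*(1/166) = 17/166)
a(109, -156) - u = 17/166 - 1*(-13260) = 17/166 + 13260 = 2201177/166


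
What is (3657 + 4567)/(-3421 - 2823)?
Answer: -2056/1561 ≈ -1.3171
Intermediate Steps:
(3657 + 4567)/(-3421 - 2823) = 8224/(-6244) = 8224*(-1/6244) = -2056/1561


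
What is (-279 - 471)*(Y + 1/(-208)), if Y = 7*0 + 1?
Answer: -77625/104 ≈ -746.39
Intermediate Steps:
Y = 1 (Y = 0 + 1 = 1)
(-279 - 471)*(Y + 1/(-208)) = (-279 - 471)*(1 + 1/(-208)) = -750*(1 - 1/208) = -750*207/208 = -77625/104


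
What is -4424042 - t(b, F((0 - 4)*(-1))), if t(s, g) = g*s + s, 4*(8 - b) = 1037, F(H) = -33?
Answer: -4432082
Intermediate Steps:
b = -1005/4 (b = 8 - 1/4*1037 = 8 - 1037/4 = -1005/4 ≈ -251.25)
t(s, g) = s + g*s
-4424042 - t(b, F((0 - 4)*(-1))) = -4424042 - (-1005)*(1 - 33)/4 = -4424042 - (-1005)*(-32)/4 = -4424042 - 1*8040 = -4424042 - 8040 = -4432082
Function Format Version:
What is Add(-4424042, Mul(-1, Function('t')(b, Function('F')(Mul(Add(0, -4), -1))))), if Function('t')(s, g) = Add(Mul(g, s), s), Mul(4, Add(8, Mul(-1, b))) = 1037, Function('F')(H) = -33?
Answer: -4432082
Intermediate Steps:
b = Rational(-1005, 4) (b = Add(8, Mul(Rational(-1, 4), 1037)) = Add(8, Rational(-1037, 4)) = Rational(-1005, 4) ≈ -251.25)
Function('t')(s, g) = Add(s, Mul(g, s))
Add(-4424042, Mul(-1, Function('t')(b, Function('F')(Mul(Add(0, -4), -1))))) = Add(-4424042, Mul(-1, Mul(Rational(-1005, 4), Add(1, -33)))) = Add(-4424042, Mul(-1, Mul(Rational(-1005, 4), -32))) = Add(-4424042, Mul(-1, 8040)) = Add(-4424042, -8040) = -4432082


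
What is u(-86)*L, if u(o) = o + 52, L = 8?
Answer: -272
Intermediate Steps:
u(o) = 52 + o
u(-86)*L = (52 - 86)*8 = -34*8 = -272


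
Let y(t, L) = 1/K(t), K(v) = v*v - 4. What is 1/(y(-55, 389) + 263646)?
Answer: 3021/796474567 ≈ 3.7930e-6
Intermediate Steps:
K(v) = -4 + v**2 (K(v) = v**2 - 4 = -4 + v**2)
y(t, L) = 1/(-4 + t**2)
1/(y(-55, 389) + 263646) = 1/(1/(-4 + (-55)**2) + 263646) = 1/(1/(-4 + 3025) + 263646) = 1/(1/3021 + 263646) = 1/(796474567/3021) = 3021/796474567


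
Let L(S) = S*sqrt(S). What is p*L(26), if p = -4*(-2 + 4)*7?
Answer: -1456*sqrt(26) ≈ -7424.2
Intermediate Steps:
L(S) = S**(3/2)
p = -56 (p = -4*2*7 = -8*7 = -56)
p*L(26) = -1456*sqrt(26)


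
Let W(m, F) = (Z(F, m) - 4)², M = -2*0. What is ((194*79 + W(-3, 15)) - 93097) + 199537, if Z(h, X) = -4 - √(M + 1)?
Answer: 121847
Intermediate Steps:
M = 0
Z(h, X) = -5 (Z(h, X) = -4 - √(0 + 1) = -4 - √1 = -4 - 1*1 = -4 - 1 = -5)
W(m, F) = 81 (W(m, F) = (-5 - 4)² = (-9)² = 81)
((194*79 + W(-3, 15)) - 93097) + 199537 = ((194*79 + 81) - 93097) + 199537 = ((15326 + 81) - 93097) + 199537 = (15407 - 93097) + 199537 = -77690 + 199537 = 121847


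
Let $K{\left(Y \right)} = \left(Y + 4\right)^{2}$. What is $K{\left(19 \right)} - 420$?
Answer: $109$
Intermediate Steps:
$K{\left(Y \right)} = \left(4 + Y\right)^{2}$
$K{\left(19 \right)} - 420 = \left(4 + 19\right)^{2} - 420 = 23^{2} - 420 = 529 - 420 = 109$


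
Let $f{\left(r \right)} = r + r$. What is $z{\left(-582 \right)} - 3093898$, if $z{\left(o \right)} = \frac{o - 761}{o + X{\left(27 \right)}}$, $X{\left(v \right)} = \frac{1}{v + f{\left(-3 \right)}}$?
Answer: $- \frac{37810499255}{12221} \approx -3.0939 \cdot 10^{6}$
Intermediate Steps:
$f{\left(r \right)} = 2 r$
$X{\left(v \right)} = \frac{1}{-6 + v}$ ($X{\left(v \right)} = \frac{1}{v + 2 \left(-3\right)} = \frac{1}{v - 6} = \frac{1}{-6 + v}$)
$z{\left(o \right)} = \frac{-761 + o}{\frac{1}{21} + o}$ ($z{\left(o \right)} = \frac{o - 761}{o + \frac{1}{-6 + 27}} = \frac{-761 + o}{o + \frac{1}{21}} = \frac{-761 + o}{\frac{1}{21} + o}$)
$z{\left(-582 \right)} - 3093898 = \frac{21 \left(-761 - 582\right)}{1 + 21 \left(-582\right)} - 3093898 = 21 \frac{1}{1 - 12222} \left(-1343\right) - 3093898 = 21 \frac{1}{-12221} \left(-1343\right) - 3093898 = 21 \left(- \frac{1}{12221}\right) \left(-1343\right) - 3093898 = \frac{28203}{12221} - 3093898 = - \frac{37810499255}{12221}$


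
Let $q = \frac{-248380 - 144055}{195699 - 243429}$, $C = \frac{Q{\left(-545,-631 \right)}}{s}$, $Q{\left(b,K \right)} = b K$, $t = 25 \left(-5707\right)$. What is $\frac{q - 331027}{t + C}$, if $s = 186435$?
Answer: $\frac{39274462414395}{16927775256172} \approx 2.3201$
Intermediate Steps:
$t = -142675$
$Q{\left(b,K \right)} = K b$
$C = \frac{68779}{37287}$ ($C = \frac{\left(-631\right) \left(-545\right)}{186435} = 343895 \cdot \frac{1}{186435} = \frac{68779}{37287} \approx 1.8446$)
$q = \frac{78487}{9546}$ ($q = - \frac{392435}{-47730} = \left(-392435\right) \left(- \frac{1}{47730}\right) = \frac{78487}{9546} \approx 8.222$)
$\frac{q - 331027}{t + C} = \frac{\frac{78487}{9546} - 331027}{-142675 + \frac{68779}{37287}} = - \frac{3159905255}{9546 \left(- \frac{5319853946}{37287}\right)} = \left(- \frac{3159905255}{9546}\right) \left(- \frac{37287}{5319853946}\right) = \frac{39274462414395}{16927775256172}$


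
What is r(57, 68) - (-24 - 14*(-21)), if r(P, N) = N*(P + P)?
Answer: 7482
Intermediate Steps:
r(P, N) = 2*N*P (r(P, N) = N*(2*P) = 2*N*P)
r(57, 68) - (-24 - 14*(-21)) = 2*68*57 - (-24 - 14*(-21)) = 7752 - (-24 + 294) = 7752 - 1*270 = 7752 - 270 = 7482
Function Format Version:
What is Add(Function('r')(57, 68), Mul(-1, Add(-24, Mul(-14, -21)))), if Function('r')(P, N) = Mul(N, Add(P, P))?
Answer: 7482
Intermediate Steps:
Function('r')(P, N) = Mul(2, N, P) (Function('r')(P, N) = Mul(N, Mul(2, P)) = Mul(2, N, P))
Add(Function('r')(57, 68), Mul(-1, Add(-24, Mul(-14, -21)))) = Add(Mul(2, 68, 57), Mul(-1, Add(-24, Mul(-14, -21)))) = Add(7752, Mul(-1, Add(-24, 294))) = Add(7752, Mul(-1, 270)) = Add(7752, -270) = 7482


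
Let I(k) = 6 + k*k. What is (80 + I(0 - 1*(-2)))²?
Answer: 8100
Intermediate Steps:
I(k) = 6 + k²
(80 + I(0 - 1*(-2)))² = (80 + (6 + (0 - 1*(-2))²))² = (80 + (6 + (0 + 2)²))² = (80 + (6 + 2²))² = (80 + (6 + 4))² = (80 + 10)² = 90² = 8100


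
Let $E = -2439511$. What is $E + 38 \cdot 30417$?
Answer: $-1283665$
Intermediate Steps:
$E + 38 \cdot 30417 = -2439511 + 38 \cdot 30417 = -2439511 + 1155846 = -1283665$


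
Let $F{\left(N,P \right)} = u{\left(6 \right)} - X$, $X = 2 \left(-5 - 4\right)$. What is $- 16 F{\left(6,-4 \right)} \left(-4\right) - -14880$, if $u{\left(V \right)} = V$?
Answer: $16416$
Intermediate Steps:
$X = -18$ ($X = 2 \left(-9\right) = -18$)
$F{\left(N,P \right)} = 24$ ($F{\left(N,P \right)} = 6 - -18 = 6 + 18 = 24$)
$- 16 F{\left(6,-4 \right)} \left(-4\right) - -14880 = \left(-16\right) 24 \left(-4\right) - -14880 = \left(-384\right) \left(-4\right) + 14880 = 1536 + 14880 = 16416$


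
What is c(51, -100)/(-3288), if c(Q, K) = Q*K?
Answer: 425/274 ≈ 1.5511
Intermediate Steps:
c(Q, K) = K*Q
c(51, -100)/(-3288) = -100*51/(-3288) = -5100*(-1/3288) = 425/274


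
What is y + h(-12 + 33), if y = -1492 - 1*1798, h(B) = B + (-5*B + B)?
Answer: -3353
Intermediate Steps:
h(B) = -3*B (h(B) = B - 4*B = -3*B)
y = -3290 (y = -1492 - 1798 = -3290)
y + h(-12 + 33) = -3290 - 3*(-12 + 33) = -3290 - 3*21 = -3290 - 63 = -3353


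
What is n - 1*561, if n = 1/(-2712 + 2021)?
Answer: -387652/691 ≈ -561.00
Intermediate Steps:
n = -1/691 (n = 1/(-691) = -1/691 ≈ -0.0014472)
n - 1*561 = -1/691 - 1*561 = -1/691 - 561 = -387652/691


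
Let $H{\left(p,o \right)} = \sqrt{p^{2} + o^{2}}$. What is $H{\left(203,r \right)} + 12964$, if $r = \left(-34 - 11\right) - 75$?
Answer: $12964 + \sqrt{55609} \approx 13200.0$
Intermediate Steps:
$r = -120$ ($r = \left(-34 - 11\right) - 75 = -45 - 75 = -120$)
$H{\left(p,o \right)} = \sqrt{o^{2} + p^{2}}$
$H{\left(203,r \right)} + 12964 = \sqrt{\left(-120\right)^{2} + 203^{2}} + 12964 = \sqrt{14400 + 41209} + 12964 = \sqrt{55609} + 12964 = 12964 + \sqrt{55609}$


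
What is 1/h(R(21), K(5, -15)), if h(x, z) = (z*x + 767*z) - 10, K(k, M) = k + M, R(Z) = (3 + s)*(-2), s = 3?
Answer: -1/7560 ≈ -0.00013228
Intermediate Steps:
R(Z) = -12 (R(Z) = (3 + 3)*(-2) = 6*(-2) = -12)
K(k, M) = M + k
h(x, z) = -10 + 767*z + x*z (h(x, z) = (x*z + 767*z) - 10 = (767*z + x*z) - 10 = -10 + 767*z + x*z)
1/h(R(21), K(5, -15)) = 1/(-10 + 767*(-15 + 5) - 12*(-15 + 5)) = 1/(-10 + 767*(-10) - 12*(-10)) = 1/(-10 - 7670 + 120) = 1/(-7560) = -1/7560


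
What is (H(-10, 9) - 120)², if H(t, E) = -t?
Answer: 12100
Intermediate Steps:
(H(-10, 9) - 120)² = (-1*(-10) - 120)² = (10 - 120)² = (-110)² = 12100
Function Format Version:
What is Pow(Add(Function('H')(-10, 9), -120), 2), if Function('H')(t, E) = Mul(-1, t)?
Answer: 12100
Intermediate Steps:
Pow(Add(Function('H')(-10, 9), -120), 2) = Pow(Add(Mul(-1, -10), -120), 2) = Pow(Add(10, -120), 2) = Pow(-110, 2) = 12100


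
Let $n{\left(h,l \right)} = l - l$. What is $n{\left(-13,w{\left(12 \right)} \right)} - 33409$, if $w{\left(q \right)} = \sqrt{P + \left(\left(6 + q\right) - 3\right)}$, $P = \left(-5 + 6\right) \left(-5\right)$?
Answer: $-33409$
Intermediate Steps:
$P = -5$ ($P = 1 \left(-5\right) = -5$)
$w{\left(q \right)} = \sqrt{-2 + q}$ ($w{\left(q \right)} = \sqrt{-5 + \left(\left(6 + q\right) - 3\right)} = \sqrt{-5 + \left(3 + q\right)} = \sqrt{-2 + q}$)
$n{\left(h,l \right)} = 0$
$n{\left(-13,w{\left(12 \right)} \right)} - 33409 = 0 - 33409 = -33409$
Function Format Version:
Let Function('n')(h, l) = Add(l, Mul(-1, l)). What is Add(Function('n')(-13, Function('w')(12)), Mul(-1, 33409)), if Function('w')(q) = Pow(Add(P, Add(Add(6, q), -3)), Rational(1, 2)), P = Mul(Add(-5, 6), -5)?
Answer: -33409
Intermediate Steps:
P = -5 (P = Mul(1, -5) = -5)
Function('w')(q) = Pow(Add(-2, q), Rational(1, 2)) (Function('w')(q) = Pow(Add(-5, Add(Add(6, q), -3)), Rational(1, 2)) = Pow(Add(-5, Add(3, q)), Rational(1, 2)) = Pow(Add(-2, q), Rational(1, 2)))
Function('n')(h, l) = 0
Add(Function('n')(-13, Function('w')(12)), Mul(-1, 33409)) = Add(0, Mul(-1, 33409)) = Add(0, -33409) = -33409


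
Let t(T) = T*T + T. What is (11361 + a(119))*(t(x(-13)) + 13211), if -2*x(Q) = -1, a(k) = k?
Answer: 151670890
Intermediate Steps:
x(Q) = ½ (x(Q) = -½*(-1) = ½)
t(T) = T + T² (t(T) = T² + T = T + T²)
(11361 + a(119))*(t(x(-13)) + 13211) = (11361 + 119)*((1 + ½)/2 + 13211) = 11480*((½)*(3/2) + 13211) = 11480*(¾ + 13211) = 11480*(52847/4) = 151670890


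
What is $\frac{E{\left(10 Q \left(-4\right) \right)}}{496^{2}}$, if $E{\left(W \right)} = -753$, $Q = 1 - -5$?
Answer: $- \frac{753}{246016} \approx -0.0030608$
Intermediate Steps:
$Q = 6$ ($Q = 1 + 5 = 6$)
$\frac{E{\left(10 Q \left(-4\right) \right)}}{496^{2}} = - \frac{753}{496^{2}} = - \frac{753}{246016}$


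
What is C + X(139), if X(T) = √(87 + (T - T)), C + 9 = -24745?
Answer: -24754 + √87 ≈ -24745.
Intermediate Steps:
C = -24754 (C = -9 - 24745 = -24754)
X(T) = √87 (X(T) = √(87 + 0) = √87)
C + X(139) = -24754 + √87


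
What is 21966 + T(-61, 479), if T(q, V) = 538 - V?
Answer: 22025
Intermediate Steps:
21966 + T(-61, 479) = 21966 + (538 - 1*479) = 21966 + (538 - 479) = 21966 + 59 = 22025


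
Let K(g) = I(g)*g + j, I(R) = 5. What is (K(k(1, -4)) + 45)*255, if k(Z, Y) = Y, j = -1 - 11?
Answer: 3315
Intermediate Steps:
j = -12
K(g) = -12 + 5*g (K(g) = 5*g - 12 = -12 + 5*g)
(K(k(1, -4)) + 45)*255 = ((-12 + 5*(-4)) + 45)*255 = ((-12 - 20) + 45)*255 = (-32 + 45)*255 = 13*255 = 3315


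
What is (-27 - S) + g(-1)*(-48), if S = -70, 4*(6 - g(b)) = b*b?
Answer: -233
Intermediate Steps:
g(b) = 6 - b²/4 (g(b) = 6 - b*b/4 = 6 - b²/4)
(-27 - S) + g(-1)*(-48) = (-27 - 1*(-70)) + (6 - ¼*(-1)²)*(-48) = (-27 + 70) + (6 - ¼*1)*(-48) = 43 + (6 - ¼)*(-48) = 43 + (23/4)*(-48) = 43 - 276 = -233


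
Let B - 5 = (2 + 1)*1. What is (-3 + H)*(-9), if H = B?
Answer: -45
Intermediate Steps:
B = 8 (B = 5 + (2 + 1)*1 = 5 + 3*1 = 5 + 3 = 8)
H = 8
(-3 + H)*(-9) = (-3 + 8)*(-9) = 5*(-9) = -45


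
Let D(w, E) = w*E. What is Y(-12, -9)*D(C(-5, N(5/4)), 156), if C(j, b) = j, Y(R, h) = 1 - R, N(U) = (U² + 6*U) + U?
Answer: -10140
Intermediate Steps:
N(U) = U² + 7*U
D(w, E) = E*w
Y(-12, -9)*D(C(-5, N(5/4)), 156) = (1 - 1*(-12))*(156*(-5)) = (1 + 12)*(-780) = 13*(-780) = -10140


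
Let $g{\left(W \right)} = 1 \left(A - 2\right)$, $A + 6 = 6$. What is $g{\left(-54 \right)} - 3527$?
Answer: $-3529$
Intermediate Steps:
$A = 0$ ($A = -6 + 6 = 0$)
$g{\left(W \right)} = -2$ ($g{\left(W \right)} = 1 \left(0 - 2\right) = 1 \left(-2\right) = -2$)
$g{\left(-54 \right)} - 3527 = -2 - 3527 = -3529$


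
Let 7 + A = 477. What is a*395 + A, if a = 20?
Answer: 8370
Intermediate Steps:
A = 470 (A = -7 + 477 = 470)
a*395 + A = 20*395 + 470 = 7900 + 470 = 8370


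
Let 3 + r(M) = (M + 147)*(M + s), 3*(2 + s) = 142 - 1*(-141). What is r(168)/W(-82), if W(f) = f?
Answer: -41001/41 ≈ -1000.0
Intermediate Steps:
s = 277/3 (s = -2 + (142 - 1*(-141))/3 = -2 + (142 + 141)/3 = -2 + (⅓)*283 = -2 + 283/3 = 277/3 ≈ 92.333)
r(M) = -3 + (147 + M)*(277/3 + M) (r(M) = -3 + (M + 147)*(M + 277/3) = -3 + (147 + M)*(277/3 + M))
r(168)/W(-82) = (13570 + 168² + (718/3)*168)/(-82) = (13570 + 28224 + 40208)*(-1/82) = 82002*(-1/82) = -41001/41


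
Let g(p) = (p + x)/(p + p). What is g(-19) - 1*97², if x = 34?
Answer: -357557/38 ≈ -9409.4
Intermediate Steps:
g(p) = (34 + p)/(2*p) (g(p) = (p + 34)/(p + p) = (34 + p)/((2*p)) = (34 + p)*(1/(2*p)) = (34 + p)/(2*p))
g(-19) - 1*97² = (½)*(34 - 19)/(-19) - 1*97² = (½)*(-1/19)*15 - 1*9409 = -15/38 - 9409 = -357557/38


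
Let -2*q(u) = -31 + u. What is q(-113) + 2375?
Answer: 2447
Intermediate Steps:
q(u) = 31/2 - u/2 (q(u) = -(-31 + u)/2 = 31/2 - u/2)
q(-113) + 2375 = (31/2 - ½*(-113)) + 2375 = (31/2 + 113/2) + 2375 = 72 + 2375 = 2447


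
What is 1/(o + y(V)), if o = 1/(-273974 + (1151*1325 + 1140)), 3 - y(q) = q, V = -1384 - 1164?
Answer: 1252241/3194466792 ≈ 0.00039200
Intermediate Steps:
V = -2548
y(q) = 3 - q
o = 1/1252241 (o = 1/(-273974 + (1525075 + 1140)) = 1/(-273974 + 1526215) = 1/1252241 ≈ 7.9857e-7)
1/(o + y(V)) = 1/(1/1252241 + (3 - 1*(-2548))) = 1/(1/1252241 + (3 + 2548)) = 1/(1/1252241 + 2551) = 1/(3194466792/1252241) = 1252241/3194466792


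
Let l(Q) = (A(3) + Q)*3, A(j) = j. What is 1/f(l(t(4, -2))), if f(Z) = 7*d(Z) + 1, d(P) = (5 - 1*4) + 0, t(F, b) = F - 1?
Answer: 1/8 ≈ 0.12500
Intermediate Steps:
t(F, b) = -1 + F
d(P) = 1 (d(P) = (5 - 4) + 0 = 1 + 0 = 1)
l(Q) = 9 + 3*Q (l(Q) = (3 + Q)*3 = 9 + 3*Q)
f(Z) = 8 (f(Z) = 7*1 + 1 = 7 + 1 = 8)
1/f(l(t(4, -2))) = 1/8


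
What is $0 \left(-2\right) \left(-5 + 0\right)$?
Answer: $0$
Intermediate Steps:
$0 \left(-2\right) \left(-5 + 0\right) = 0 \left(-5\right) = 0$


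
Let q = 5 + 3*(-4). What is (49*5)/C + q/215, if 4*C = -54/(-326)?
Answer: 34343911/5805 ≈ 5916.3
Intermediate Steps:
C = 27/652 (C = (-54/(-326))/4 = (-54*(-1/326))/4 = (¼)*(27/163) = 27/652 ≈ 0.041411)
q = -7 (q = 5 - 12 = -7)
(49*5)/C + q/215 = (49*5)/(27/652) - 7/215 = 245*(652/27) - 7*1/215 = 159740/27 - 7/215 = 34343911/5805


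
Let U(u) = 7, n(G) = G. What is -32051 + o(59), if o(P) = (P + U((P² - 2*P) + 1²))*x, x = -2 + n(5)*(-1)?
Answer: -32513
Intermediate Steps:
x = -7 (x = -2 + 5*(-1) = -2 - 5 = -7)
o(P) = -49 - 7*P (o(P) = (P + 7)*(-7) = (7 + P)*(-7) = -49 - 7*P)
-32051 + o(59) = -32051 + (-49 - 7*59) = -32051 + (-49 - 413) = -32051 - 462 = -32513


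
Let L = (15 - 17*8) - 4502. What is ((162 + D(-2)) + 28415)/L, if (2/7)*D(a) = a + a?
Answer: -9521/1541 ≈ -6.1785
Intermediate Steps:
D(a) = 7*a (D(a) = 7*(a + a)/2 = 7*(2*a)/2 = 7*a)
L = -4623 (L = (15 - 136) - 4502 = -121 - 4502 = -4623)
((162 + D(-2)) + 28415)/L = ((162 + 7*(-2)) + 28415)/(-4623) = ((162 - 14) + 28415)*(-1/4623) = (148 + 28415)*(-1/4623) = 28563*(-1/4623) = -9521/1541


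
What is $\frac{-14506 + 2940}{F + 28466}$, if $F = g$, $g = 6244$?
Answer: $- \frac{5783}{17355} \approx -0.33322$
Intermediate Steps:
$F = 6244$
$\frac{-14506 + 2940}{F + 28466} = \frac{-14506 + 2940}{6244 + 28466} = - \frac{11566}{34710} = \left(-11566\right) \frac{1}{34710} = - \frac{5783}{17355}$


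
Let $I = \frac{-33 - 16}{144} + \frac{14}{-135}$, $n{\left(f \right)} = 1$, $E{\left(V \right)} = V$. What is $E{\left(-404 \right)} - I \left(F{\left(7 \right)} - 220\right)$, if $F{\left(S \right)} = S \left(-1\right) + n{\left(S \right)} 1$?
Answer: $- \frac{544687}{1080} \approx -504.34$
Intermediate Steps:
$F{\left(S \right)} = 1 - S$ ($F{\left(S \right)} = S \left(-1\right) + 1 \cdot 1 = - S + 1 = 1 - S$)
$I = - \frac{959}{2160}$ ($I = \left(-49\right) \frac{1}{144} + 14 \left(- \frac{1}{135}\right) = - \frac{49}{144} - \frac{14}{135} = - \frac{959}{2160} \approx -0.44398$)
$E{\left(-404 \right)} - I \left(F{\left(7 \right)} - 220\right) = -404 - - \frac{959 \left(\left(1 - 7\right) - 220\right)}{2160} = -404 - - \frac{959 \left(-6 - 220\right)}{2160} = -404 - \left(- \frac{959}{2160}\right) \left(-226\right) = -404 - \frac{108367}{1080} = - \frac{544687}{1080}$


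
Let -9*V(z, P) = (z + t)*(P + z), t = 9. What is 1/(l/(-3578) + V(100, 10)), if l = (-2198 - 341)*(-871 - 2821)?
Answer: -16101/63633056 ≈ -0.00025303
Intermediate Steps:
l = 9373988 (l = -2539*(-3692) = 9373988)
V(z, P) = -(9 + z)*(P + z)/9 (V(z, P) = -(z + 9)*(P + z)/9 = -(9 + z)*(P + z)/9)
1/(l/(-3578) + V(100, 10)) = 1/(9373988/(-3578) + (-1*10 - 1*100 - ⅑*100² - ⅑*10*100)) = 1/(9373988*(-1/3578) + (-10 - 100 - ⅑*10000 - 1000/9)) = 1/(-4686994/1789 + (-10 - 100 - 10000/9 - 1000/9)) = 1/(-4686994/1789 - 11990/9) = 1/(-63633056/16101) = -16101/63633056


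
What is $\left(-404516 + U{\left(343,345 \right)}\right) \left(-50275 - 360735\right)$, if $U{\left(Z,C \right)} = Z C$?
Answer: $117623252810$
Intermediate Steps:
$U{\left(Z,C \right)} = C Z$
$\left(-404516 + U{\left(343,345 \right)}\right) \left(-50275 - 360735\right) = \left(-404516 + 345 \cdot 343\right) \left(-50275 - 360735\right) = \left(-404516 + 118335\right) \left(-411010\right) = \left(-286181\right) \left(-411010\right) = 117623252810$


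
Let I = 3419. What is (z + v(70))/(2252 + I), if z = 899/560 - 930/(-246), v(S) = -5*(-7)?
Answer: 927259/130206160 ≈ 0.0071215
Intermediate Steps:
v(S) = 35
z = 123659/22960 (z = 899*(1/560) - 930*(-1/246) = 899/560 + 155/41 = 123659/22960 ≈ 5.3858)
(z + v(70))/(2252 + I) = (123659/22960 + 35)/(2252 + 3419) = (927259/22960)/5671 = (927259/22960)*(1/5671) = 927259/130206160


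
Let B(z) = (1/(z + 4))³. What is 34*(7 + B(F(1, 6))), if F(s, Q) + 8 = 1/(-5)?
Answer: 2199868/9261 ≈ 237.54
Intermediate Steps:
F(s, Q) = -41/5 (F(s, Q) = -8 + 1/(-5) = -8 - ⅕ = -41/5)
B(z) = (4 + z)⁻³ (B(z) = (1/(4 + z))³ = (4 + z)⁻³)
34*(7 + B(F(1, 6))) = 34*(7 + (4 - 41/5)⁻³) = 34*(7 + (-21/5)⁻³) = 34*(7 - 125/9261) = 34*(64702/9261) = 2199868/9261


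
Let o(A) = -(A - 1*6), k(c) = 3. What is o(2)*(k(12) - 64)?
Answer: -244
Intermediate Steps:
o(A) = 6 - A (o(A) = -(A - 6) = -(-6 + A) = 6 - A)
o(2)*(k(12) - 64) = (6 - 1*2)*(3 - 64) = (6 - 2)*(-61) = 4*(-61) = -244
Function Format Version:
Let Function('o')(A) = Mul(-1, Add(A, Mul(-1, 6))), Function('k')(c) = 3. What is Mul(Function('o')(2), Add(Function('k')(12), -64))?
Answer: -244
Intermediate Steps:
Function('o')(A) = Add(6, Mul(-1, A)) (Function('o')(A) = Mul(-1, Add(A, -6)) = Mul(-1, Add(-6, A)) = Add(6, Mul(-1, A)))
Mul(Function('o')(2), Add(Function('k')(12), -64)) = Mul(Add(6, Mul(-1, 2)), Add(3, -64)) = Mul(Add(6, -2), -61) = Mul(4, -61) = -244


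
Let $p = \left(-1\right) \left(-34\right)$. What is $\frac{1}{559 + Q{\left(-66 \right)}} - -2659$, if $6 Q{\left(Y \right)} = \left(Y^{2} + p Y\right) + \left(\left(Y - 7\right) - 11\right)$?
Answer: $\frac{2385124}{897} \approx 2659.0$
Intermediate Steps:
$p = 34$
$Q{\left(Y \right)} = -3 + \frac{Y^{2}}{6} + \frac{35 Y}{6}$ ($Q{\left(Y \right)} = \frac{\left(Y^{2} + 34 Y\right) + \left(\left(Y - 7\right) - 11\right)}{6} = \frac{\left(Y^{2} + 34 Y\right) + \left(\left(-7 + Y\right) - 11\right)}{6} = \frac{\left(Y^{2} + 34 Y\right) + \left(-18 + Y\right)}{6} = \frac{-18 + Y^{2} + 35 Y}{6} = -3 + \frac{Y^{2}}{6} + \frac{35 Y}{6}$)
$\frac{1}{559 + Q{\left(-66 \right)}} - -2659 = \frac{1}{559 + \left(-3 + \frac{\left(-66\right)^{2}}{6} + \frac{35}{6} \left(-66\right)\right)} - -2659 = \frac{1}{559 - -338} + 2659 = \frac{1}{559 + 338} + 2659 = \frac{1}{897} + 2659 = \frac{2385124}{897}$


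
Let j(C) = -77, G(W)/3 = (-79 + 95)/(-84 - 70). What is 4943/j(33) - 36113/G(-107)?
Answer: 213995345/1848 ≈ 1.1580e+5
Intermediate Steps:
G(W) = -24/77 (G(W) = 3*((-79 + 95)/(-84 - 70)) = 3*(16/(-154)) = 3*(16*(-1/154)) = 3*(-8/77) = -24/77)
4943/j(33) - 36113/G(-107) = 4943/(-77) - 36113/(-24/77) = 4943*(-1/77) - 36113*(-77/24) = -4943/77 + 2780701/24 = 213995345/1848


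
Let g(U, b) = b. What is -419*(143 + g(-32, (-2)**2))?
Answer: -61593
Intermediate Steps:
-419*(143 + g(-32, (-2)**2)) = -419*(143 + (-2)**2) = -419*(143 + 4) = -419*147 = -61593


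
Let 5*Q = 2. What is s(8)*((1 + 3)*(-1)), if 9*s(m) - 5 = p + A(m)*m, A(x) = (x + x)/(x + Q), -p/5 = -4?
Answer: -3380/189 ≈ -17.884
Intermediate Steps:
p = 20 (p = -5*(-4) = 20)
Q = ⅖ (Q = (⅕)*2 = ⅖ ≈ 0.40000)
A(x) = 2*x/(⅖ + x) (A(x) = (x + x)/(x + ⅖) = (2*x)/(⅖ + x) = 2*x/(⅖ + x))
s(m) = 25/9 + 10*m²/(9*(2 + 5*m)) (s(m) = 5/9 + (20 + (10*m/(2 + 5*m))*m)/9 = 5/9 + (20 + 10*m²/(2 + 5*m))/9 = 5/9 + (20/9 + 10*m²/(9*(2 + 5*m))) = 25/9 + 10*m²/(9*(2 + 5*m)))
s(8)*((1 + 3)*(-1)) = (5*(10 + 2*8² + 25*8)/(9*(2 + 5*8)))*((1 + 3)*(-1)) = (5*(10 + 2*64 + 200)/(9*(2 + 40)))*(4*(-1)) = ((5/9)*(10 + 128 + 200)/42)*(-4) = ((5/9)*(1/42)*338)*(-4) = (845/189)*(-4) = -3380/189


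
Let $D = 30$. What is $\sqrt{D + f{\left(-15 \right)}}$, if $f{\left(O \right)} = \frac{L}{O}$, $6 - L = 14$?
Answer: $\frac{\sqrt{6870}}{15} \approx 5.5257$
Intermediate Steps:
$L = -8$ ($L = 6 - 14 = -8$)
$f{\left(O \right)} = - \frac{8}{O}$
$\sqrt{D + f{\left(-15 \right)}} = \sqrt{30 - \frac{8}{-15}} = \sqrt{30 - - \frac{8}{15}} = \sqrt{30 + \frac{8}{15}} = \sqrt{\frac{458}{15}} = \frac{\sqrt{6870}}{15}$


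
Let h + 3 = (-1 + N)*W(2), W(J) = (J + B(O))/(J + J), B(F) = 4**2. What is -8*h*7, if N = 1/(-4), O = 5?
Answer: 483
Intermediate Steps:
N = -1/4 ≈ -0.25000
B(F) = 16
W(J) = (16 + J)/(2*J) (W(J) = (J + 16)/(J + J) = (16 + J)/((2*J)) = (16 + J)*(1/(2*J)) = (16 + J)/(2*J))
h = -69/8 (h = -3 + (-1 - 1/4)*((1/2)*(16 + 2)/2) = -3 - 5*18/(8*2) = -3 - 5/4*9/2 = -3 - 45/8 = -69/8 ≈ -8.6250)
-8*h*7 = -8*(-69/8)*7 = 69*7 = 483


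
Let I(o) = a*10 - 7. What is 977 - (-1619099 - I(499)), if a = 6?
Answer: 1620129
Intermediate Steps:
I(o) = 53 (I(o) = 6*10 - 7 = 60 - 7 = 53)
977 - (-1619099 - I(499)) = 977 - (-1619099 - 1*53) = 977 - (-1619099 - 53) = 977 - 1*(-1619152) = 977 + 1619152 = 1620129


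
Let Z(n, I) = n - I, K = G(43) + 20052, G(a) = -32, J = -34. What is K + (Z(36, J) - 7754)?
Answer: 12336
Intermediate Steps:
K = 20020 (K = -32 + 20052 = 20020)
K + (Z(36, J) - 7754) = 20020 + ((36 - 1*(-34)) - 7754) = 20020 + ((36 + 34) - 7754) = 20020 + (70 - 7754) = 20020 - 7684 = 12336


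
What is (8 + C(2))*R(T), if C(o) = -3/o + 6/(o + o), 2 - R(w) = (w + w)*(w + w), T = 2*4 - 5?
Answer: -272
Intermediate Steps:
T = 3 (T = 8 - 5 = 3)
R(w) = 2 - 4*w**2 (R(w) = 2 - (w + w)*(w + w) = 2 - 2*w*2*w = 2 - 4*w**2)
C(o) = 0 (C(o) = -3/o + 6/((2*o)) = -3/o + 6*(1/(2*o)) = -3/o + 3/o = 0)
(8 + C(2))*R(T) = (8 + 0)*(2 - 4*3**2) = 8*(2 - 4*9) = 8*(2 - 36) = 8*(-34) = -272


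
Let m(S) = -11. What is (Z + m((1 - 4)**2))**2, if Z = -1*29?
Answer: 1600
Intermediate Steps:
Z = -29
(Z + m((1 - 4)**2))**2 = (-29 - 11)**2 = (-40)**2 = 1600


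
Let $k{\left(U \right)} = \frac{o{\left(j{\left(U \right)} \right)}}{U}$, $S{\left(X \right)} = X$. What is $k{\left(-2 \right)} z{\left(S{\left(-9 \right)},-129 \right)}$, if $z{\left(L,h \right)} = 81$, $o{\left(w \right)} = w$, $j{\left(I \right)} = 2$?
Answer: $-81$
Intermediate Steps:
$k{\left(U \right)} = \frac{2}{U}$
$k{\left(-2 \right)} z{\left(S{\left(-9 \right)},-129 \right)} = \frac{2}{-2} \cdot 81 = 2 \left(- \frac{1}{2}\right) 81 = \left(-1\right) 81 = -81$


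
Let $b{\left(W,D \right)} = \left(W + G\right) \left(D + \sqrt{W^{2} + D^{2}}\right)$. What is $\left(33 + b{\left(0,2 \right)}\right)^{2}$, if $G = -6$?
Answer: $81$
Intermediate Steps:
$b{\left(W,D \right)} = \left(-6 + W\right) \left(D + \sqrt{D^{2} + W^{2}}\right)$ ($b{\left(W,D \right)} = \left(W - 6\right) \left(D + \sqrt{W^{2} + D^{2}}\right) = \left(-6 + W\right) \left(D + \sqrt{D^{2} + W^{2}}\right)$)
$\left(33 + b{\left(0,2 \right)}\right)^{2} = \left(33 + \left(\left(-6\right) 2 - 6 \sqrt{2^{2} + 0^{2}} + 2 \cdot 0 + 0 \sqrt{2^{2} + 0^{2}}\right)\right)^{2} = \left(33 + \left(-12 - 6 \sqrt{4 + 0} + 0 + 0 \sqrt{4 + 0}\right)\right)^{2} = \left(33 + \left(-12 - 6 \sqrt{4} + 0 + 0 \sqrt{4}\right)\right)^{2} = \left(33 + \left(-12 - 12 + 0 + 0 \cdot 2\right)\right)^{2} = \left(33 + \left(-12 - 12 + 0 + 0\right)\right)^{2} = \left(33 - 24\right)^{2} = 9^{2} = 81$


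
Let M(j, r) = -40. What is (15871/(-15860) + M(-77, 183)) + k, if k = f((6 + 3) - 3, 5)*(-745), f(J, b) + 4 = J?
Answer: -24281671/15860 ≈ -1531.0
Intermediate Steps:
f(J, b) = -4 + J
k = -1490 (k = (-4 + ((6 + 3) - 3))*(-745) = (-4 + (9 - 3))*(-745) = (-4 + 6)*(-745) = 2*(-745) = -1490)
(15871/(-15860) + M(-77, 183)) + k = (15871/(-15860) - 40) - 1490 = (15871*(-1/15860) - 40) - 1490 = (-15871/15860 - 40) - 1490 = -650271/15860 - 1490 = -24281671/15860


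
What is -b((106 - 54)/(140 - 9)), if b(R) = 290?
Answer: -290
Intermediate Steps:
-b((106 - 54)/(140 - 9)) = -1*290 = -290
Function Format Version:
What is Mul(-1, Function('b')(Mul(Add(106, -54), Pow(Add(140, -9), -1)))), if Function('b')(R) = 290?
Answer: -290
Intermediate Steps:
Mul(-1, Function('b')(Mul(Add(106, -54), Pow(Add(140, -9), -1)))) = Mul(-1, 290) = -290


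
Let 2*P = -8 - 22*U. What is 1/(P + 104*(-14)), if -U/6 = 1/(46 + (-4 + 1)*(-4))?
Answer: -29/42307 ≈ -0.00068547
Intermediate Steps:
U = -3/29 (U = -6/(46 + (-4 + 1)*(-4)) = -6/(46 - 3*(-4)) = -6/(46 + 12) = -6/58 = -6*1/58 = -3/29 ≈ -0.10345)
P = -83/29 (P = (-8 - 22*(-3/29))/2 = (-8 + 66/29)/2 = (1/2)*(-166/29) = -83/29 ≈ -2.8621)
1/(P + 104*(-14)) = 1/(-83/29 + 104*(-14)) = 1/(-83/29 - 1456) = 1/(-42307/29) = -29/42307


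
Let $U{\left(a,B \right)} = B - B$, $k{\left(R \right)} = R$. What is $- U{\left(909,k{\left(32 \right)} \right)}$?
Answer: $0$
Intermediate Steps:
$U{\left(a,B \right)} = 0$
$- U{\left(909,k{\left(32 \right)} \right)} = \left(-1\right) 0 = 0$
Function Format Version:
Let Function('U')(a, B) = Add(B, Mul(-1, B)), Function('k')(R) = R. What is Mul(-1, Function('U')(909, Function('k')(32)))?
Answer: 0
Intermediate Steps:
Function('U')(a, B) = 0
Mul(-1, Function('U')(909, Function('k')(32))) = Mul(-1, 0) = 0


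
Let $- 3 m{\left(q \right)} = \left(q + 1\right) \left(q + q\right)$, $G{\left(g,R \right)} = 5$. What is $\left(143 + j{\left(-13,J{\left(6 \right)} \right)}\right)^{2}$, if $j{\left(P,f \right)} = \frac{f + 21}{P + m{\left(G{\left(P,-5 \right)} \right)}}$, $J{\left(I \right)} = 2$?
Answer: $\frac{22052416}{1089} \approx 20250.0$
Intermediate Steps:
$m{\left(q \right)} = - \frac{2 q \left(1 + q\right)}{3}$ ($m{\left(q \right)} = - \frac{\left(q + 1\right) \left(q + q\right)}{3} = - \frac{\left(1 + q\right) 2 q}{3} = - \frac{2 q \left(1 + q\right)}{3}$)
$j{\left(P,f \right)} = \frac{21 + f}{-20 + P}$ ($j{\left(P,f \right)} = \frac{f + 21}{P - \frac{10 \left(1 + 5\right)}{3}} = \frac{21 + f}{P - \frac{10}{3} \cdot 6} = \frac{21 + f}{P - 20} = \frac{21 + f}{-20 + P}$)
$\left(143 + j{\left(-13,J{\left(6 \right)} \right)}\right)^{2} = \left(143 + \frac{21 + 2}{-20 - 13}\right)^{2} = \left(143 + \frac{1}{-33} \cdot 23\right)^{2} = \left(143 - \frac{23}{33}\right)^{2} = \left(\frac{4696}{33}\right)^{2} = \frac{22052416}{1089}$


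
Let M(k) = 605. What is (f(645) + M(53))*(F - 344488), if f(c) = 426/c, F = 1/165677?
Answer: -7545148213175/36163 ≈ -2.0864e+8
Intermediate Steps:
F = 1/165677 ≈ 6.0358e-6
(f(645) + M(53))*(F - 344488) = (426/645 + 605)*(1/165677 - 344488) = (426*(1/645) + 605)*(-57073738375/165677) = (142/215 + 605)*(-57073738375/165677) = (130217/215)*(-57073738375/165677) = -7545148213175/36163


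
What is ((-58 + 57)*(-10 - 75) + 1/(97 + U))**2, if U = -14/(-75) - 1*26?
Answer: 206016132100/28504921 ≈ 7227.4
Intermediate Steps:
U = -1936/75 (U = -14*(-1/75) - 26 = 14/75 - 26 = -1936/75 ≈ -25.813)
((-58 + 57)*(-10 - 75) + 1/(97 + U))**2 = ((-58 + 57)*(-10 - 75) + 1/(97 - 1936/75))**2 = (-1*(-85) + 1/(5339/75))**2 = (85 + 75/5339)**2 = (453890/5339)**2 = 206016132100/28504921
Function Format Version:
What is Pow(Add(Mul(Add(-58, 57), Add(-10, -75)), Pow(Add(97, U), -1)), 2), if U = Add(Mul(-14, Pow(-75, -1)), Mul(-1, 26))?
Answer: Rational(206016132100, 28504921) ≈ 7227.4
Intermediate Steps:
U = Rational(-1936, 75) (U = Add(Mul(-14, Rational(-1, 75)), -26) = Add(Rational(14, 75), -26) = Rational(-1936, 75) ≈ -25.813)
Pow(Add(Mul(Add(-58, 57), Add(-10, -75)), Pow(Add(97, U), -1)), 2) = Pow(Add(Mul(Add(-58, 57), Add(-10, -75)), Pow(Add(97, Rational(-1936, 75)), -1)), 2) = Pow(Add(Mul(-1, -85), Pow(Rational(5339, 75), -1)), 2) = Pow(Add(85, Rational(75, 5339)), 2) = Pow(Rational(453890, 5339), 2) = Rational(206016132100, 28504921)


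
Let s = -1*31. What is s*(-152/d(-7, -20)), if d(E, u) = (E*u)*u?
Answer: -589/350 ≈ -1.6829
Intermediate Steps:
d(E, u) = E*u²
s = -31
s*(-152/d(-7, -20)) = -(-4712)/((-7*(-20)²)) = -(-4712)/((-7*400)) = -(-4712)/(-2800) = -(-4712)*(-1)/2800 = -31*19/350 = -589/350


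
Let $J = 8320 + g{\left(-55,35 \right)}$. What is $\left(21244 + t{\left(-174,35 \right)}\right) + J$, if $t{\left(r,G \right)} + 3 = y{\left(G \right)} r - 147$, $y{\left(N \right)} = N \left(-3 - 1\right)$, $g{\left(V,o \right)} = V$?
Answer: $53719$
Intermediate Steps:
$y{\left(N \right)} = - 4 N$ ($y{\left(N \right)} = N \left(-4\right) = - 4 N$)
$t{\left(r,G \right)} = -150 - 4 G r$ ($t{\left(r,G \right)} = -3 + \left(- 4 G r - 147\right) = -3 - \left(147 + 4 G r\right) = -150 - 4 G r$)
$J = 8265$ ($J = 8320 - 55 = 8265$)
$\left(21244 + t{\left(-174,35 \right)}\right) + J = \left(21244 - \left(150 + 140 \left(-174\right)\right)\right) + 8265 = \left(21244 + \left(-150 + 24360\right)\right) + 8265 = \left(21244 + 24210\right) + 8265 = 45454 + 8265 = 53719$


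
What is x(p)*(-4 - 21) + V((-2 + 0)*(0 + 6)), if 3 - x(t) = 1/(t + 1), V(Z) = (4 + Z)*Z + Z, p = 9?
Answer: 23/2 ≈ 11.500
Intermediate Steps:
V(Z) = Z + Z*(4 + Z) (V(Z) = Z*(4 + Z) + Z = Z + Z*(4 + Z))
x(t) = 3 - 1/(1 + t) (x(t) = 3 - 1/(t + 1) = 3 - 1/(1 + t))
x(p)*(-4 - 21) + V((-2 + 0)*(0 + 6)) = ((2 + 3*9)/(1 + 9))*(-4 - 21) + ((-2 + 0)*(0 + 6))*(5 + (-2 + 0)*(0 + 6)) = ((2 + 27)/10)*(-25) + (-2*6)*(5 - 2*6) = ((⅒)*29)*(-25) - 12*(5 - 12) = (29/10)*(-25) - 12*(-7) = -145/2 + 84 = 23/2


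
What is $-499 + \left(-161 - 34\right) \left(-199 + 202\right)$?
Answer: $-1084$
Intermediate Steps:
$-499 + \left(-161 - 34\right) \left(-199 + 202\right) = -499 - 585 = -1084$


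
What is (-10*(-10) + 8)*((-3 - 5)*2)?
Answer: -1728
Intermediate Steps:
(-10*(-10) + 8)*((-3 - 5)*2) = (100 + 8)*(-8*2) = 108*(-16) = -1728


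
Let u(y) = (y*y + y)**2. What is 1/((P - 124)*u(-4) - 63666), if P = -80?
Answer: -1/93042 ≈ -1.0748e-5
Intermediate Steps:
u(y) = (y + y**2)**2 (u(y) = (y**2 + y)**2 = (y + y**2)**2)
1/((P - 124)*u(-4) - 63666) = 1/((-80 - 124)*((-4)**2*(1 - 4)**2) - 63666) = 1/(-3264*(-3)**2 - 63666) = 1/(-3264*9 - 63666) = 1/(-204*144 - 63666) = 1/(-29376 - 63666) = 1/(-93042) = -1/93042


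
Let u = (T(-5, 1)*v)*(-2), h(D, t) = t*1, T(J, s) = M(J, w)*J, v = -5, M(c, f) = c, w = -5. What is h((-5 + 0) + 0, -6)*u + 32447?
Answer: 30947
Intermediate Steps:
T(J, s) = J**2 (T(J, s) = J*J = J**2)
h(D, t) = t
u = 250 (u = ((-5)**2*(-5))*(-2) = (25*(-5))*(-2) = -125*(-2) = 250)
h((-5 + 0) + 0, -6)*u + 32447 = -6*250 + 32447 = -1500 + 32447 = 30947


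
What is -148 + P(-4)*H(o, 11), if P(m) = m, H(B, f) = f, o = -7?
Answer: -192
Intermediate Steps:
-148 + P(-4)*H(o, 11) = -148 - 4*11 = -148 - 44 = -192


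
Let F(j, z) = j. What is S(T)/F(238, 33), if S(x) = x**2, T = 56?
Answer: 224/17 ≈ 13.176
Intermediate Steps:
S(T)/F(238, 33) = 56**2/238 = 3136*(1/238) = 224/17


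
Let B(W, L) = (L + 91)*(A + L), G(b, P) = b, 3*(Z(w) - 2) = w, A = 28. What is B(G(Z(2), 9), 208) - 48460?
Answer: 22104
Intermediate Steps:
Z(w) = 2 + w/3
B(W, L) = (28 + L)*(91 + L) (B(W, L) = (L + 91)*(28 + L) = (91 + L)*(28 + L) = (28 + L)*(91 + L))
B(G(Z(2), 9), 208) - 48460 = (2548 + 208**2 + 119*208) - 48460 = (2548 + 43264 + 24752) - 48460 = 70564 - 48460 = 22104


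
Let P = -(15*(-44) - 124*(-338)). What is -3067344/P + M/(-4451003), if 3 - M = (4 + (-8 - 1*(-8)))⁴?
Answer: 3413191945697/45903193939 ≈ 74.356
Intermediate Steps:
M = -253 (M = 3 - (4 + (-8 - 1*(-8)))⁴ = 3 - (4 + (-8 + 8))⁴ = 3 - (4 + 0)⁴ = 3 - 1*4⁴ = 3 - 1*256 = 3 - 256 = -253)
P = -41252 (P = -(-660 + 41912) = -1*41252 = -41252)
-3067344/P + M/(-4451003) = -3067344/(-41252) - 253/(-4451003) = -3067344*(-1/41252) - 253*(-1/4451003) = 766836/10313 + 253/4451003 = 3413191945697/45903193939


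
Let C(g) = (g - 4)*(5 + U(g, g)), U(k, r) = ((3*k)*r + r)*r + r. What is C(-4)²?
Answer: 1960000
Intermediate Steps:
U(k, r) = r + r*(r + 3*k*r) (U(k, r) = (3*k*r + r)*r + r = (r + 3*k*r)*r + r = r*(r + 3*k*r) + r = r + r*(r + 3*k*r))
C(g) = (-4 + g)*(5 + g*(1 + g + 3*g²)) (C(g) = (g - 4)*(5 + g*(1 + g + 3*g*g)) = (-4 + g)*(5 + g*(1 + g + 3*g²)))
C(-4)² = (-20 - 4 - 11*(-4)³ - 3*(-4)² + 3*(-4)⁴)² = (-20 - 4 - 11*(-64) - 3*16 + 3*256)² = (-20 - 4 + 704 - 48 + 768)² = 1400² = 1960000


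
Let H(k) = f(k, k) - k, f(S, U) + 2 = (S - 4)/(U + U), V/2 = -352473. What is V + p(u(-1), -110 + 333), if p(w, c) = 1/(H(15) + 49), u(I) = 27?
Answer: -684502536/971 ≈ -7.0495e+5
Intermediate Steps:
V = -704946 (V = 2*(-352473) = -704946)
f(S, U) = -2 + (-4 + S)/(2*U) (f(S, U) = -2 + (S - 4)/(U + U) = -2 + (-4 + S)/((2*U)) = -2 + (-4 + S)*(1/(2*U)) = -2 + (-4 + S)/(2*U))
H(k) = -k + (-4 - 3*k)/(2*k) (H(k) = (-4 + k - 4*k)/(2*k) - k = (-4 - 3*k)/(2*k) - k = -k + (-4 - 3*k)/(2*k))
p(w, c) = 30/971 (p(w, c) = 1/((-3/2 - 1*15 - 2/15) + 49) = 1/((-3/2 - 15 - 2*1/15) + 49) = 1/((-3/2 - 15 - 2/15) + 49) = 1/(-499/30 + 49) = 1/(971/30) = 30/971)
V + p(u(-1), -110 + 333) = -704946 + 30/971 = -684502536/971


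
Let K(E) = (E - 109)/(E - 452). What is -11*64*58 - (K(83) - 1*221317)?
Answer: 66598939/369 ≈ 1.8049e+5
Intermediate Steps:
K(E) = (-109 + E)/(-452 + E)
-11*64*58 - (K(83) - 1*221317) = -11*64*58 - ((-109 + 83)/(-452 + 83) - 1*221317) = -704*58 - (-26/(-369) - 221317) = -40832 - (-1/369*(-26) - 221317) = -40832 - (26/369 - 221317) = -40832 - 1*(-81665947/369) = -40832 + 81665947/369 = 66598939/369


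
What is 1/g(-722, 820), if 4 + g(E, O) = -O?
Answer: -1/824 ≈ -0.0012136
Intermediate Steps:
g(E, O) = -4 - O
1/g(-722, 820) = 1/(-4 - 1*820) = 1/(-4 - 820) = 1/(-824) = -1/824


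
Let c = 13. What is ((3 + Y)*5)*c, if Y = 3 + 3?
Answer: 585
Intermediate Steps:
Y = 6
((3 + Y)*5)*c = ((3 + 6)*5)*13 = (9*5)*13 = 45*13 = 585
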